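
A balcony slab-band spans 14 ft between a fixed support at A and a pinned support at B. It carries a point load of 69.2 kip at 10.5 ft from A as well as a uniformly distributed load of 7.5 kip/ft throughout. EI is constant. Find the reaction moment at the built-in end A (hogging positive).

Release the roller at B. Primary structure: cantilever fixed at A.
Downward deflection at the released point B due to the loads:
  point load 69.2 at a = 10.5: Pa²(3L − a)/(6EI) = 40054/EI
  UDL 7.5: wL⁴/(8EI) = 36015/EI
  δ_0 = 76069/EI
Flexibility coefficient — unit upward force at B: δ_{BB} = L³/(3EI) = 914.7/EI.
The prop prevents deflection at B: R_B = δ_0/δ_{BB} = 76069/914.7 = 83.17 kip.
Moment equilibrium about A: M_A = Σ(load moments about A) − R_B·L = 1462 − 83.17×14 = 297.3 kip·ft.

M_A = 297.3 kip·ft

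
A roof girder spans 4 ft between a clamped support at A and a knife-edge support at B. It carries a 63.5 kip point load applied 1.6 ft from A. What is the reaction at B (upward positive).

R_B = 13.21 kip

Choose R_B as the redundant. The primary structure is the cantilever fixed at A.
Deflection at B on the released cantilever, summing each load's contribution:
  point load 63.5 at a = 1.6: Pa²(3L − a)/(6EI) = 281.8/EI
Flexibility coefficient — unit upward force at B: δ_{BB} = L³/(3EI) = 21.33/EI.
Compatibility at B: δ_0 − R_B·δ_{BB} = 0, so R_B = 281.8/21.33 = 13.21 kip.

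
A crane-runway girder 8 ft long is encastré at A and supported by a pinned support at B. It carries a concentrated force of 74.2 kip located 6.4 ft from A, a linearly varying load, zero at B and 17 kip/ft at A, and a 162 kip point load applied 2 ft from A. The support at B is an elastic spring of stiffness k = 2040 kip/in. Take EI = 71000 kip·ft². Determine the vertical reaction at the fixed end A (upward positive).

Remove the prop at B; the released (primary) structure is a cantilever built in at A.
Free-end deflection of the primary structure under the applied loading (downward +):
  point load 74.2 at a = 6.4: Pa²(3L − a)/(6EI) = 8915/EI
  triangular load, peak 17 at the fixed end: w₀L⁴/(30EI) = 2321/EI
  point load 162 at a = 2: Pa²(3L − a)/(6EI) = 2376/EI
  δ_0 = 13612/EI
Tip deflection under a unit load at B: L³/(3EI) = 170.7/EI.
With EI = 71000 kip·ft²: δ_0 = 0.19172 ft and δ_{BB} = 0.002404 ft/kip.
Compatibility — the spring shortens by R_B/k under the reaction it provides: δ_0 − R_B·δ_{BB} = R_B/k. With 1/k = 1/(2040×12) ft/kip = 0.000041 ft/kip, R_B = δ_0 / (δ_{BB} + 1/k) = 0.19172 / (0.002404 + 0.000041) = 78.43 kip.
Vertical equilibrium: R_A = ΣP − R_B = 304.2 − 78.43 = 225.8 kip.

R_A = 225.8 kip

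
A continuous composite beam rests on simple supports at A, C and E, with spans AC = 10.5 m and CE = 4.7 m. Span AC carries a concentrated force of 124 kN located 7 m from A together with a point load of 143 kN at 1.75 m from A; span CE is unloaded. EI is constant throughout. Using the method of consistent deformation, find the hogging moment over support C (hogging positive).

M_C = 250.6 kN·m

Take M_C as the redundant. Released structure: two simple spans AC and CE with a hinge at C.
Discontinuity in slope at C on the released structure — sum the simple-span end rotations:
  span AC: point load 124 at a = 7: Pab(L + a)/(6LEI) = 843.9/EI
  span AC: point load 143 at a = 1.75: Pab(L + a)/(6LEI) = 425.8/EI
  relative rotation θ_0 = (1270 + 0)/EI = 1270/EI
A unit hogging moment at C produces rotation L₁/(3EI) + L₂/(3EI) = 5.067/EI.
Compatibility: M_C·(L₁+L₂)/(3EI) = θ_0, giving M_C = 250.6 kN·m (hogging).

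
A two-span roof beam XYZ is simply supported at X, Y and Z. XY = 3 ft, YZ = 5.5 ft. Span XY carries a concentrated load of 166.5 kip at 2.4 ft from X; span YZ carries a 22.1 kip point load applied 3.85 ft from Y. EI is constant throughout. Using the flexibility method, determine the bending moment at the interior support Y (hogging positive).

M_Y = 36.12 kip·ft

Insert a hinge at Y; M_Y is the redundant, and each span becomes simply supported.
End slopes at the hinge Y, treating each span as simply supported:
  span XY: point load 166.5 at a = 2.4: Pab(L + a)/(6LEI) = 71.93/EI
  span YZ: point load 22.1 at a = 3.85: Pab(L + b)/(6LEI) = 30.42/EI
  relative rotation θ_0 = (71.93 + 30.42)/EI = 102.3/EI
A unit hogging moment at Y produces rotation L₁/(3EI) + L₂/(3EI) = 2.833/EI.
Compatibility: M_Y·(L₁+L₂)/(3EI) = θ_0, giving M_Y = 36.12 kip·ft (hogging).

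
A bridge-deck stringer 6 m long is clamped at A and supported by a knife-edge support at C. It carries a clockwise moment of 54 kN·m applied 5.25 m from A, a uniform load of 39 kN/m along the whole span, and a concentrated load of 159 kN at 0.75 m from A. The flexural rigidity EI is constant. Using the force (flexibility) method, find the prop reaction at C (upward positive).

Remove the prop at C; the released (primary) structure is a cantilever built in at A.
Free-end deflection of the primary structure under the applied loading (downward +):
  clockwise couple 54 at a = 5.25: M₀a(2L − a)/(2EI) = 956.8/EI
  UDL 39: wL⁴/(8EI) = 6318/EI
  point load 159 at a = 0.75: Pa²(3L − a)/(6EI) = 257.1/EI
  δ_0 = 7532/EI
Tip deflection under a unit load at C: L³/(3EI) = 72/EI.
The prop prevents deflection at C: R_C = δ_0/δ_{CC} = 7532/72 = 104.6 kN.

R_C = 104.6 kN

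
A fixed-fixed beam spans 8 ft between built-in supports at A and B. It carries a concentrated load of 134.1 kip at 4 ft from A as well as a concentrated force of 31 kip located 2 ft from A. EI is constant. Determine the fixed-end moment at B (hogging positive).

M_B = 145.7 kip·ft

Release both end moments; the primary structure is a simply-supported span AB with redundants M_A and M_B.
On the primary (simply-supported) span, the end slopes from the loading are:
  at A: point load 134.1 at a = 4: Pab(L + b)/(6LEI) = 536.4/EI
  at B: point load 134.1 at a = 4: Pab(L + a)/(6LEI) = 536.4/EI
  at A: point load 31 at a = 2: Pab(L + b)/(6LEI) = 108.5/EI
  at B: point load 31 at a = 2: Pab(L + a)/(6LEI) = 77.5/EI
  θ_A0 = 644.9/EI,  θ_B0 = 613.9/EI
Flexibility coefficients: a unit moment at one end gives L/(3EI) there and L/(6EI) at the far end, so f₁₁ = f₂₂ = 2.667/EI and f₁₂ = f₂₁ = 1.333/EI.
Compatibility — zero rotation at each built-in end:
  2.667 M_A + 1.333 M_B = 644.9
  1.333 M_A + 2.667 M_B = 613.9
Solving the pair gives M_A = 169 kip·ft and M_B = 145.7 kip·ft (hogging).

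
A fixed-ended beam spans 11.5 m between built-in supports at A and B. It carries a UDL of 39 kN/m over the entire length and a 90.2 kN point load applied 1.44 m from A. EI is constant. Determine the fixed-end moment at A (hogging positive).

M_A = 529.2 kN·m

Take the two fixed-end moments M_A, M_B as redundants; the released structure is the simple span AB.
End rotations of the released simple span under the applied load (×1/EI):
  at A: UDL 39: wL³/(24EI) = 2471/EI
  at B: UDL 39: wL³/(24EI) = 2471/EI
  at A: point load 90.2 at a = 1.44: Pab(L + b)/(6LEI) = 408.3/EI
  at B: point load 90.2 at a = 1.44: Pab(L + a)/(6LEI) = 245/EI
  θ_A0 = 2880/EI,  θ_B0 = 2716/EI
Flexibility coefficients: a unit moment at one end gives L/(3EI) there and L/(6EI) at the far end, so f₁₁ = f₂₂ = 3.833/EI and f₁₂ = f₂₁ = 1.917/EI.
Compatibility — zero rotation at each built-in end:
  3.833 M_A + 1.917 M_B = 2880
  1.917 M_A + 3.833 M_B = 2716
Solving the pair gives M_A = 529.2 kN·m and M_B = 444 kN·m (hogging).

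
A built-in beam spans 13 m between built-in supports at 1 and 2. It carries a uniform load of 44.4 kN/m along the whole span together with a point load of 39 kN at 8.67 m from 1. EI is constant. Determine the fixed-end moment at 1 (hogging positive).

M_1 = 662.8 kN·m

Take the two fixed-end moments M_1, M_2 as redundants; the released structure is the simple span 12.
End rotations of the released simple span under the applied load (×1/EI):
  at 1: UDL 44.4: wL³/(24EI) = 4064/EI
  at 2: UDL 44.4: wL³/(24EI) = 4064/EI
  at 1: point load 39 at a = 8.67: Pab(L + b)/(6LEI) = 325.3/EI
  at 2: point load 39 at a = 8.67: Pab(L + a)/(6LEI) = 406.8/EI
  θ_10 = 4390/EI,  θ_20 = 4471/EI
Flexibility coefficients: a unit moment at one end gives L/(3EI) there and L/(6EI) at the far end, so f₁₁ = f₂₂ = 4.333/EI and f₁₂ = f₂₁ = 2.167/EI.
Compatibility — zero rotation at each built-in end:
  4.333 M_1 + 2.167 M_2 = 4390
  2.167 M_1 + 4.333 M_2 = 4471
Solving the pair gives M_1 = 662.8 kN·m and M_2 = 700.4 kN·m (hogging).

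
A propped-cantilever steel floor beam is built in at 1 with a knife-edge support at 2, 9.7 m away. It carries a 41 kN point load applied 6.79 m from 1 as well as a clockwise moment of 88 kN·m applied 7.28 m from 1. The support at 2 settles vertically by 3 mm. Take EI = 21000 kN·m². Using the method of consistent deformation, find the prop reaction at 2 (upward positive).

Remove the prop at 2; the released (primary) structure is a cantilever built in at 1.
Primary-structure tip deflection at 2 by superposition:
  point load 41 at a = 6.79: Pa²(3L − a)/(6EI) = 7029/EI
  clockwise couple 88 at a = 7.28: M₀a(2L − a)/(2EI) = 3882/EI
  δ_0 = 10911/EI
Tip deflection under a unit load at 2: L³/(3EI) = 304.2/EI.
With EI = 21000 kN·m²: δ_0 = 0.51957 m and δ_{22} = 0.014487 m/kN.
Compatibility — the beam at 2 must follow the support down by 0.003 m: δ_0 − R_2·δ_{22} = 0.003, so R_2 = (0.51957 − 0.003)/0.014487 = 35.66 kN.

R_2 = 35.66 kN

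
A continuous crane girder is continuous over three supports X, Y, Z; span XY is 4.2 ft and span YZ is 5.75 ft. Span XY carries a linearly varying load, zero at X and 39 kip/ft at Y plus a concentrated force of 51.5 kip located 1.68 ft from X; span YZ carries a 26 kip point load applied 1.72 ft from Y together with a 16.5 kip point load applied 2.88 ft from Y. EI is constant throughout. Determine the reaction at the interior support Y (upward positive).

Insert a hinge at Y; M_Y is the redundant, and each span becomes simply supported.
Discontinuity in slope at Y on the released structure — sum the simple-span end rotations:
  span XY: triangular load, peak 39: w₀L³/(45EI) = 64.21/EI
  span XY: point load 51.5 at a = 1.68: Pab(L + a)/(6LEI) = 50.87/EI
  span YZ: point load 26 at a = 1.72: Pab(L + b)/(6LEI) = 51.09/EI
  span YZ: point load 16.5 at a = 2.88: Pab(L + b)/(6LEI) = 34.08/EI
  relative rotation θ_0 = (115.1 + 85.16)/EI = 200.2/EI
A unit hogging moment at Y produces rotation L₁/(3EI) + L₂/(3EI) = 3.317/EI.
Compatibility: M_Y·(L₁+L₂)/(3EI) = θ_0, giving M_Y = 60.38 kip·ft (hogging).
Span XY, ΣM about X with M_Y applied at Y: R_Y^{XY}·4.2 = 315.8 + 60.38, so R_Y^{XY} = 89.58 kip and R_X = 133.4 − 89.58 = 43.82 kip.
Span YZ, ΣM about Z: R_Y^{YZ}·5.75 = 152.1 + 60.38, so R_Y^{YZ} = 36.96 kip and R_Z = 42.5 − 36.96 = 5.542 kip.
R_Y = 89.58 + 36.96 = 126.5 kip.

R_Y = 126.5 kip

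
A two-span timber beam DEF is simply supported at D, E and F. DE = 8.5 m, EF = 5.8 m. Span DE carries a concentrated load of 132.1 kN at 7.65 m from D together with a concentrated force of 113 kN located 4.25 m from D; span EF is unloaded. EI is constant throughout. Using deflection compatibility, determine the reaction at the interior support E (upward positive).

Release continuity at E by inserting a hinge; the redundant is the internal moment M_E. The primary structure is two simply-supported spans DE and EF.
Rotations at E on the released spans (each span's end-slope, ×1/EI):
  span DE: point load 132.1 at a = 7.65: Pab(L + a)/(6LEI) = 272/EI
  span DE: point load 113 at a = 4.25: Pab(L + a)/(6LEI) = 510.3/EI
  relative rotation θ_0 = (782.3 + 0)/EI = 782.3/EI
A unit hogging moment at E produces rotation L₁/(3EI) + L₂/(3EI) = 4.767/EI.
Compatibility: M_E·(L₁+L₂)/(3EI) = θ_0, giving M_E = 164.1 kN·m (hogging).
Span DE, ΣM about D with M_E applied at E: R_E^{DE}·8.5 = 1491 + 164.1, so R_E^{DE} = 194.7 kN and R_D = 245.1 − 194.7 = 50.4 kN.
Span EF, ΣM about F: R_E^{EF}·5.8 = 0 + 164.1, so R_E^{EF} = 28.3 kN and R_F = 0 − 28.3 = -28.3 kN.
R_E = 194.7 + 28.3 = 223 kN.

R_E = 223 kN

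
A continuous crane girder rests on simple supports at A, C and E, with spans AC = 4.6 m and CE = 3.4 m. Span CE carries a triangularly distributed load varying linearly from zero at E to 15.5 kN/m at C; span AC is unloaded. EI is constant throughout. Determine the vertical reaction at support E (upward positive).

Take M_C as the redundant. Released structure: two simple spans AC and CE with a hinge at C.
Rotations at C on the released spans (each span's end-slope, ×1/EI):
  span CE: triangular load, peak 15.5: w₀L³/(45EI) = 13.54/EI
  relative rotation θ_0 = (0 + 13.54)/EI = 13.54/EI
A unit hogging moment at C produces rotation L₁/(3EI) + L₂/(3EI) = 2.667/EI.
Slope continuity at C: θ_0 = M_C·2.667/EI, so M_C = 13.54/2.667 = 5.077 kN·m (hogging).
Span CE, ΣM about E: R_C^{CE}·3.4 = 59.73 + 5.077, so R_C^{CE} = 19.06 kN and R_E = 26.35 − 19.06 = 7.29 kN.

R_E = 7.29 kN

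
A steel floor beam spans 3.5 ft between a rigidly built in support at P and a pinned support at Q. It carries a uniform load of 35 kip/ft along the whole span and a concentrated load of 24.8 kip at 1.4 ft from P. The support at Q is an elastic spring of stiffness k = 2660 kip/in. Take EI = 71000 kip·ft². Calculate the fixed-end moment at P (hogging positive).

M_P = 94.34 kip·ft

Take the reaction at Q as the redundant and release it; the primary structure is a cantilever fixed at P.
Primary-structure tip deflection at Q by superposition:
  UDL 35: wL⁴/(8EI) = 656.5/EI
  point load 24.8 at a = 1.4: Pa²(3L − a)/(6EI) = 73.72/EI
  δ_0 = 730.2/EI
Tip deflection under a unit load at Q: L³/(3EI) = 14.29/EI.
With EI = 71000 kip·ft²: δ_0 = 0.010285 ft and δ_{QQ} = 0.000201 ft/kip.
Compatibility — the spring shortens by R_Q/k under the reaction it provides: δ_0 − R_Q·δ_{QQ} = R_Q/k. With 1/k = 1/(2660×12) ft/kip = 0.000031 ft/kip, R_Q = δ_0 / (δ_{QQ} + 1/k) = 0.010285 / (0.000201 + 0.000031) = 44.21 kip.
Moment equilibrium about P: M_P = Σ(load moments about P) − R_Q·L = 249.1 − 44.21×3.5 = 94.34 kip·ft.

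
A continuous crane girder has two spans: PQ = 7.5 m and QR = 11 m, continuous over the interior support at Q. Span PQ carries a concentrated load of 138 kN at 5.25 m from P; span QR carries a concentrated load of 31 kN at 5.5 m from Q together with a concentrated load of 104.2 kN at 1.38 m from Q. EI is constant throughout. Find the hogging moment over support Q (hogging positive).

Take M_Q as the redundant. Released structure: two simple spans PQ and QR with a hinge at Q.
Discontinuity in slope at Q on the released structure — sum the simple-span end rotations:
  span PQ: point load 138 at a = 5.25: Pab(L + a)/(6LEI) = 461.9/EI
  span QR: point load 31 at a = 5.5: Pab(L + b)/(6LEI) = 234.4/EI
  span QR: point load 104.2 at a = 1.38: Pab(L + b)/(6LEI) = 432.2/EI
  relative rotation θ_0 = (461.9 + 666.6)/EI = 1128/EI
A unit hogging moment at Q produces rotation L₁/(3EI) + L₂/(3EI) = 6.167/EI.
Slope continuity at Q: θ_0 = M_Q·6.167/EI, so M_Q = 1128/6.167 = 183 kN·m (hogging).

M_Q = 183 kN·m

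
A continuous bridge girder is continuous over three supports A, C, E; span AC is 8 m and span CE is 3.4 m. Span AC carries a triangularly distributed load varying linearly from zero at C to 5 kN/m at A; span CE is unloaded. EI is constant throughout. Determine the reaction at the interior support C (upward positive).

R_C = 12.16 kN

Take M_C as the redundant. Released structure: two simple spans AC and CE with a hinge at C.
End slopes at the hinge C, treating each span as simply supported:
  span AC: triangular load, peak 5: 7w₀L³/(360EI) = 49.78/EI
  relative rotation θ_0 = (49.78 + 0)/EI = 49.78/EI
A unit hogging moment at C produces rotation L₁/(3EI) + L₂/(3EI) = 3.8/EI.
Compatibility: M_C·(L₁+L₂)/(3EI) = θ_0, giving M_C = 13.1 kN·m (hogging).
Span AC, ΣM about A with M_C applied at C: R_C^{AC}·8 = 53.33 + 13.1, so R_C^{AC} = 8.304 kN and R_A = 20 − 8.304 = 11.7 kN.
Span CE, ΣM about E: R_C^{CE}·3.4 = 0 + 13.1, so R_C^{CE} = 3.853 kN and R_E = 0 − 3.853 = -3.853 kN.
R_C = 8.304 + 3.853 = 12.16 kN.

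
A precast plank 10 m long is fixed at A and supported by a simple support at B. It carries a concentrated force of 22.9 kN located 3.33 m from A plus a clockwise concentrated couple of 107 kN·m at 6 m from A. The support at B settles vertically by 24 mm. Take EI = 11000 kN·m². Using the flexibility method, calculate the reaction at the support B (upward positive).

R_B = 16.08 kN

Choose R_B as the redundant. The primary structure is the cantilever fixed at A.
Primary-structure tip deflection at B by superposition:
  point load 22.9 at a = 3.33: Pa²(3L − a)/(6EI) = 1129/EI
  clockwise couple 107 at a = 6: M₀a(2L − a)/(2EI) = 4494/EI
  δ_0 = 5623/EI
Flexibility coefficient — unit upward force at B: δ_{BB} = L³/(3EI) = 333.3/EI.
With EI = 11000 kN·m²: δ_0 = 0.51116 m and δ_{BB} = 0.030303 m/kN.
Compatibility — the beam at B must follow the support down by 0.024 m: δ_0 − R_B·δ_{BB} = 0.024, so R_B = (0.51116 − 0.024)/0.030303 = 16.08 kN.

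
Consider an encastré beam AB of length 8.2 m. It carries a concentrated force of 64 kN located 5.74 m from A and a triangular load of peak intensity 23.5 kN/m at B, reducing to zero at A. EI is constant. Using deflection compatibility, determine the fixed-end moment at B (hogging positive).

Take the two fixed-end moments M_A, M_B as redundants; the released structure is the simple span AB.
Simple-span end rotations at A and B under the given loads:
  at A: point load 64 at a = 5.74: Pab(L + b)/(6LEI) = 195.8/EI
  at B: point load 64 at a = 5.74: Pab(L + a)/(6LEI) = 256/EI
  at A: triangular load, peak 23.5: 7w₀L³/(360EI) = 251.9/EI
  at B: triangular load, peak 23.5: w₀L³/(45EI) = 287.9/EI
  θ_A0 = 447.7/EI,  θ_B0 = 544/EI
Flexibility coefficients: a unit moment at one end gives L/(3EI) there and L/(6EI) at the far end, so f₁₁ = f₂₂ = 2.733/EI and f₁₂ = f₂₁ = 1.367/EI.
Compatibility — zero rotation at each built-in end:
  2.733 M_A + 1.367 M_B = 447.7
  1.367 M_A + 2.733 M_B = 544
Solving the pair gives M_A = 85.73 kN·m and M_B = 156.2 kN·m (hogging).

M_B = 156.2 kN·m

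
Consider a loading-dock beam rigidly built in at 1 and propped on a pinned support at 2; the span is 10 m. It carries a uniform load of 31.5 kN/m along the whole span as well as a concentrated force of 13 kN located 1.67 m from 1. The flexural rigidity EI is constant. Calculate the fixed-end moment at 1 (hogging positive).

M_1 = 410.3 kN·m

Remove the prop at 2; the released (primary) structure is a cantilever built in at 1.
Free-end deflection of the primary structure under the applied loading (downward +):
  UDL 31.5: wL⁴/(8EI) = 39375/EI
  point load 13 at a = 1.67: Pa²(3L − a)/(6EI) = 171.2/EI
  δ_0 = 39546/EI
Tip deflection under a unit load at 2: L³/(3EI) = 333.3/EI.
Compatibility at 2: δ_0 − R_2·δ_{22} = 0, so R_2 = 39546/333.3 = 118.6 kN.
Moment equilibrium about 1: M_1 = Σ(load moments about 1) − R_2·L = 1597 − 118.6×10 = 410.3 kN·m.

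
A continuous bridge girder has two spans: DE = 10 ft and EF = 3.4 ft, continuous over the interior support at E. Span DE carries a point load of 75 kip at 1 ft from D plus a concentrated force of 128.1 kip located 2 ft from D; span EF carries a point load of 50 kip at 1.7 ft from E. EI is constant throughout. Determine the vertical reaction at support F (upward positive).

Release continuity at E by inserting a hinge; the redundant is the internal moment M_E. The primary structure is two simply-supported spans DE and EF.
Discontinuity in slope at E on the released structure — sum the simple-span end rotations:
  span DE: point load 75 at a = 1: Pab(L + a)/(6LEI) = 123.8/EI
  span DE: point load 128.1 at a = 2: Pab(L + a)/(6LEI) = 409.9/EI
  span EF: point load 50 at a = 1.7: Pab(L + b)/(6LEI) = 36.12/EI
  relative rotation θ_0 = (533.7 + 36.12)/EI = 569.8/EI
A unit hogging moment at E produces rotation L₁/(3EI) + L₂/(3EI) = 4.467/EI.
Compatibility: M_E·(L₁+L₂)/(3EI) = θ_0, giving M_E = 127.6 kip·ft (hogging).
Span EF, ΣM about F: R_E^{EF}·3.4 = 85 + 127.6, so R_E^{EF} = 62.52 kip and R_F = 50 − 62.52 = -12.52 kip.

R_F = -12.52 kip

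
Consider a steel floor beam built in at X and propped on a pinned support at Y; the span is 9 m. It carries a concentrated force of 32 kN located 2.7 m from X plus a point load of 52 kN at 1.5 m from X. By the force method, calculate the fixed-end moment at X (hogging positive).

Choose R_Y as the redundant. The primary structure is the cantilever fixed at X.
Primary-structure tip deflection at Y by superposition:
  point load 32 at a = 2.7: Pa²(3L − a)/(6EI) = 944.8/EI
  point load 52 at a = 1.5: Pa²(3L − a)/(6EI) = 497.2/EI
  δ_0 = 1442/EI
Tip deflection under a unit load at Y: L³/(3EI) = 243/EI.
Compatibility at Y: δ_0 − R_Y·δ_{YY} = 0, so R_Y = 1442/243 = 5.934 kN.
Moment equilibrium about X: M_X = Σ(load moments about X) − R_Y·L = 164.4 − 5.934×9 = 111 kN·m.

M_X = 111 kN·m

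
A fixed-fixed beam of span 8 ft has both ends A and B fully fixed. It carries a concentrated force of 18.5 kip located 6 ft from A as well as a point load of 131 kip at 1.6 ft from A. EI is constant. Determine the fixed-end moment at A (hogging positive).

Release both end moments; the primary structure is a simply-supported span AB with redundants M_A and M_B.
On the primary (simply-supported) span, the end slopes from the loading are:
  at A: point load 18.5 at a = 6: Pab(L + b)/(6LEI) = 46.25/EI
  at B: point load 18.5 at a = 6: Pab(L + a)/(6LEI) = 64.75/EI
  at A: point load 131 at a = 1.6: Pab(L + b)/(6LEI) = 402.4/EI
  at B: point load 131 at a = 1.6: Pab(L + a)/(6LEI) = 268.3/EI
  θ_A0 = 448.7/EI,  θ_B0 = 333/EI
Flexibility coefficients: a unit moment at one end gives L/(3EI) there and L/(6EI) at the far end, so f₁₁ = f₂₂ = 2.667/EI and f₁₂ = f₂₁ = 1.333/EI.
Compatibility — zero rotation at each built-in end:
  2.667 M_A + 1.333 M_B = 448.7
  1.333 M_A + 2.667 M_B = 333
Solving the pair gives M_A = 141.1 kip·ft and M_B = 54.35 kip·ft (hogging).

M_A = 141.1 kip·ft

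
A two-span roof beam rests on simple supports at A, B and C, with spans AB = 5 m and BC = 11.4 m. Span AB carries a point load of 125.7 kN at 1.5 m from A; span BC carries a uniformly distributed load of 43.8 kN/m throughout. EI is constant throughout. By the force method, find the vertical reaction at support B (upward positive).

R_B = 437.2 kN

Take M_B as the redundant. Released structure: two simple spans AB and BC with a hinge at B.
Discontinuity in slope at B on the released structure — sum the simple-span end rotations:
  span AB: point load 125.7 at a = 1.5: Pab(L + a)/(6LEI) = 143/EI
  span BC: UDL 43.8: wL³/(24EI) = 2704/EI
  relative rotation θ_0 = (143 + 2704)/EI = 2847/EI
A unit hogging moment at B produces rotation L₁/(3EI) + L₂/(3EI) = 5.467/EI.
Slope continuity at B: θ_0 = M_B·5.467/EI, so M_B = 2847/5.467 = 520.8 kN·m (hogging).
Span AB, ΣM about A with M_B applied at B: R_B^{AB}·5 = 188.6 + 520.8, so R_B^{AB} = 141.9 kN and R_A = 125.7 − 141.9 = -16.16 kN.
Span BC, ΣM about C: R_B^{BC}·11.4 = 2846 + 520.8, so R_B^{BC} = 295.3 kN and R_C = 499.3 − 295.3 = 204 kN.
R_B = 141.9 + 295.3 = 437.2 kN.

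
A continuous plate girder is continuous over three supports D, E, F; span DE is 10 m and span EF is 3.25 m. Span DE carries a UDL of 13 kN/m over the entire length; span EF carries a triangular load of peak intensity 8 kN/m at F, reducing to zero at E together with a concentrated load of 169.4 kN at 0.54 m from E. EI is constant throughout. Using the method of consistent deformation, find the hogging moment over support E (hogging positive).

M_E = 141 kN·m

Release continuity at E by inserting a hinge; the redundant is the internal moment M_E. The primary structure is two simply-supported spans DE and EF.
Rotations at E on the released spans (each span's end-slope, ×1/EI):
  span DE: UDL 13: wL³/(24EI) = 541.7/EI
  span EF: triangular load, peak 8: 7w₀L³/(360EI) = 5.34/EI
  span EF: point load 169.4 at a = 0.54: Pab(L + b)/(6LEI) = 75.77/EI
  relative rotation θ_0 = (541.7 + 81.11)/EI = 622.8/EI
A unit hogging moment at E produces rotation L₁/(3EI) + L₂/(3EI) = 4.417/EI.
Slope continuity at E: θ_0 = M_E·4.417/EI, so M_E = 622.8/4.417 = 141 kN·m (hogging).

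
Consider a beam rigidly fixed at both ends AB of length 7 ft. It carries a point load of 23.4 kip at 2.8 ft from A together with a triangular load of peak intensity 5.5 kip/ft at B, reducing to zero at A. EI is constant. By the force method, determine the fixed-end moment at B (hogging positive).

M_B = 29.2 kip·ft

Release both end moments; the primary structure is a simply-supported span AB with redundants M_A and M_B.
Simple-span end rotations at A and B under the given loads:
  at A: point load 23.4 at a = 2.8: Pab(L + b)/(6LEI) = 73.38/EI
  at B: point load 23.4 at a = 2.8: Pab(L + a)/(6LEI) = 64.21/EI
  at A: triangular load, peak 5.5: 7w₀L³/(360EI) = 36.68/EI
  at B: triangular load, peak 5.5: w₀L³/(45EI) = 41.92/EI
  θ_A0 = 110.1/EI,  θ_B0 = 106.1/EI
Flexibility coefficients: a unit moment at one end gives L/(3EI) there and L/(6EI) at the far end, so f₁₁ = f₂₂ = 2.333/EI and f₁₂ = f₂₁ = 1.167/EI.
Compatibility — zero rotation at each built-in end:
  2.333 M_A + 1.167 M_B = 110.1
  1.167 M_A + 2.333 M_B = 106.1
Solving the pair gives M_A = 32.57 kip·ft and M_B = 29.2 kip·ft (hogging).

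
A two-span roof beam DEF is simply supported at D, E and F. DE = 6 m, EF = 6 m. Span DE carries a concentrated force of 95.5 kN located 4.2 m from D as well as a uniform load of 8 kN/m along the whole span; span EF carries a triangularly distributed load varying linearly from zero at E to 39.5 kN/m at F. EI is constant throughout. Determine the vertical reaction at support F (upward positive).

Release continuity at E by inserting a hinge; the redundant is the internal moment M_E. The primary structure is two simply-supported spans DE and EF.
End slopes at the hinge E, treating each span as simply supported:
  span DE: point load 95.5 at a = 4.2: Pab(L + a)/(6LEI) = 204.6/EI
  span DE: UDL 8: wL³/(24EI) = 72/EI
  span EF: triangular load, peak 39.5: 7w₀L³/(360EI) = 165.9/EI
  relative rotation θ_0 = (276.6 + 165.9)/EI = 442.5/EI
A unit hogging moment at E produces rotation L₁/(3EI) + L₂/(3EI) = 4/EI.
Compatibility: M_E·(L₁+L₂)/(3EI) = θ_0, giving M_E = 110.6 kN·m (hogging).
Span EF, ΣM about F: R_E^{EF}·6 = 237 + 110.6, so R_E^{EF} = 57.94 kN and R_F = 118.5 − 57.94 = 60.56 kN.

R_F = 60.56 kN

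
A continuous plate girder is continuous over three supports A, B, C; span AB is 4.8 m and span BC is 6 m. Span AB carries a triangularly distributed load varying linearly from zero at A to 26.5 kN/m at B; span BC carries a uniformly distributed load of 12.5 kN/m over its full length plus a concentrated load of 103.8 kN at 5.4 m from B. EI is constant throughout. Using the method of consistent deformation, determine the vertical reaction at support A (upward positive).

R_A = 7.353 kN

Insert a hinge at B; M_B is the redundant, and each span becomes simply supported.
End slopes at the hinge B, treating each span as simply supported:
  span AB: triangular load, peak 26.5: w₀L³/(45EI) = 65.13/EI
  span BC: UDL 12.5: wL³/(24EI) = 112.5/EI
  span BC: point load 103.8 at a = 5.4: Pab(L + b)/(6LEI) = 61.66/EI
  relative rotation θ_0 = (65.13 + 174.2)/EI = 239.3/EI
A unit hogging moment at B produces rotation L₁/(3EI) + L₂/(3EI) = 3.6/EI.
Slope continuity at B: θ_0 = M_B·3.6/EI, so M_B = 239.3/3.6 = 66.47 kN·m (hogging).
Span AB, ΣM about A with M_B applied at B: R_B^{AB}·4.8 = 203.5 + 66.47, so R_B^{AB} = 56.25 kN and R_A = 63.6 − 56.25 = 7.353 kN.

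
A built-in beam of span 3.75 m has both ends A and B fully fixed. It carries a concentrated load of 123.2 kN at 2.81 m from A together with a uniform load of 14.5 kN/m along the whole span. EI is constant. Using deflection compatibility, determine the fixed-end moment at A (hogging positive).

M_A = 38.74 kN·m

Take the two fixed-end moments M_A, M_B as redundants; the released structure is the simple span AB.
Simple-span end rotations at A and B under the given loads:
  at A: point load 123.2 at a = 2.81: Pab(L + b)/(6LEI) = 67.83/EI
  at B: point load 123.2 at a = 2.81: Pab(L + a)/(6LEI) = 94.88/EI
  at A: UDL 14.5: wL³/(24EI) = 31.86/EI
  at B: UDL 14.5: wL³/(24EI) = 31.86/EI
  θ_A0 = 99.69/EI,  θ_B0 = 126.7/EI
Flexibility coefficients: a unit moment at one end gives L/(3EI) there and L/(6EI) at the far end, so f₁₁ = f₂₂ = 1.25/EI and f₁₂ = f₂₁ = 0.625/EI.
Compatibility — zero rotation at each built-in end:
  1.25 M_A + 0.625 M_B = 99.69
  0.625 M_A + 1.25 M_B = 126.7
Solving the pair gives M_A = 38.74 kN·m and M_B = 82.02 kN·m (hogging).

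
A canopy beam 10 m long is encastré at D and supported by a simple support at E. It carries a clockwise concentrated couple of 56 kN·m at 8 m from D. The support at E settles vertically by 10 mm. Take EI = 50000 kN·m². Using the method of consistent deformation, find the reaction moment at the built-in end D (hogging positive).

Take the reaction at E as the redundant and release it; the primary structure is a cantilever fixed at D.
Free-end deflection of the primary structure under the applied loading (downward +):
  clockwise couple 56 at a = 8: M₀a(2L − a)/(2EI) = 2688/EI
Flexibility coefficient — unit upward force at E: δ_{EE} = L³/(3EI) = 333.3/EI.
With EI = 50000 kN·m²: δ_0 = 0.05376 m and δ_{EE} = 0.006667 m/kN.
Compatibility — the beam at E must follow the support down by 0.01 m: δ_0 − R_E·δ_{EE} = 0.01, so R_E = (0.05376 − 0.01)/0.006667 = 6.564 kN.
Moment equilibrium about D: M_D = Σ(load moments about D) − R_E·L = 56 − 6.564×10 = -9.64 kN·m.

M_D = -9.64 kN·m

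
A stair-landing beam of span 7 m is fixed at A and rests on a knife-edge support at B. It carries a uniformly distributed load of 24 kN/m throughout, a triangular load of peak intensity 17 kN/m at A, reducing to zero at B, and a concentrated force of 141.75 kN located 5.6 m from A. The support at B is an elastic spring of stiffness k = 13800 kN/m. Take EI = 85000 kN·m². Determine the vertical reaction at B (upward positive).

Remove the prop at B; the released (primary) structure is a cantilever built in at A.
Downward deflection at the released point B due to the loads:
  UDL 24: wL⁴/(8EI) = 7203/EI
  triangular load, peak 17 at the fixed end: w₀L⁴/(30EI) = 1361/EI
  point load 141.75 at a = 5.6: Pa²(3L − a)/(6EI) = 11410/EI
  δ_0 = 19973/EI
Tip deflection under a unit load at B: L³/(3EI) = 114.3/EI.
With EI = 85000 kN·m²: δ_0 = 0.23498 m and δ_{BB} = 0.001345 m/kN.
Compatibility — the spring shortens by R_B/k under the reaction it provides: δ_0 − R_B·δ_{BB} = R_B/k. With 1/k = 0.000072 m/kN, R_B = δ_0 / (δ_{BB} + 1/k) = 0.23498 / (0.001345 + 0.000072) = 165.8 kN.

R_B = 165.8 kN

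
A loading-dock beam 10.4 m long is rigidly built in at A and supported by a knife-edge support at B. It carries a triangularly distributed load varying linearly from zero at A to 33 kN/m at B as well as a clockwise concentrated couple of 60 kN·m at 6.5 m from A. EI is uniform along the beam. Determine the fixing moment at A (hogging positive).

M_A = 190.9 kN·m

Take the reaction at B as the redundant and release it; the primary structure is a cantilever fixed at A.
Primary-structure tip deflection at B by superposition:
  triangular load, peak 33 at the free end: 11w₀L⁴/(120EI) = 35388/EI
  clockwise couple 60 at a = 6.5: M₀a(2L − a)/(2EI) = 2788/EI
  δ_0 = 38177/EI
Tip deflection under a unit load at B: L³/(3EI) = 375/EI.
Compatibility at B: δ_0 − R_B·δ_{BB} = 0, so R_B = 38177/375 = 101.8 kN.
Moment equilibrium about A: M_A = Σ(load moments about A) − R_B·L = 1250 − 101.8×10.4 = 190.9 kN·m.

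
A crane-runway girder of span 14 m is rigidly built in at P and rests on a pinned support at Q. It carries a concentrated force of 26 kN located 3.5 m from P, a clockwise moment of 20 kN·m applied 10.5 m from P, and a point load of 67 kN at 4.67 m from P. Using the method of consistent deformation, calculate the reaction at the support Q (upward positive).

R_Q = 14.18 kN

Take the reaction at Q as the redundant and release it; the primary structure is a cantilever fixed at P.
Deflection at Q on the released cantilever, summing each load's contribution:
  point load 26 at a = 3.5: Pa²(3L − a)/(6EI) = 2044/EI
  clockwise couple 20 at a = 10.5: M₀a(2L − a)/(2EI) = 1838/EI
  point load 67 at a = 4.67: Pa²(3L − a)/(6EI) = 9091/EI
  δ_0 = 12972/EI
Tip deflection under a unit load at Q: L³/(3EI) = 914.7/EI.
Compatibility at Q: δ_0 − R_Q·δ_{QQ} = 0, so R_Q = 12972/914.7 = 14.18 kN.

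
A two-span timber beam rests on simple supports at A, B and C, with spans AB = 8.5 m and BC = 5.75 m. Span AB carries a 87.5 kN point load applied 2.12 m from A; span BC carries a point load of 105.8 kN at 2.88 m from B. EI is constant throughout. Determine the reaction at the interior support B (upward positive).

Insert a hinge at B; M_B is the redundant, and each span becomes simply supported.
End slopes at the hinge B, treating each span as simply supported:
  span AB: point load 87.5 at a = 2.12: Pab(L + a)/(6LEI) = 246.4/EI
  span BC: point load 105.8 at a = 2.88: Pab(L + b)/(6LEI) = 218.5/EI
  relative rotation θ_0 = (246.4 + 218.5)/EI = 464.9/EI
A unit hogging moment at B produces rotation L₁/(3EI) + L₂/(3EI) = 4.75/EI.
Compatibility: M_B·(L₁+L₂)/(3EI) = θ_0, giving M_B = 97.88 kN·m (hogging).
Span AB, ΣM about A with M_B applied at B: R_B^{AB}·8.5 = 185.5 + 97.88, so R_B^{AB} = 33.34 kN and R_A = 87.5 − 33.34 = 54.16 kN.
Span BC, ΣM about C: R_B^{BC}·5.75 = 303.6 + 97.88, so R_B^{BC} = 69.83 kN and R_C = 105.8 − 69.83 = 35.97 kN.
R_B = 33.34 + 69.83 = 103.2 kN.

R_B = 103.2 kN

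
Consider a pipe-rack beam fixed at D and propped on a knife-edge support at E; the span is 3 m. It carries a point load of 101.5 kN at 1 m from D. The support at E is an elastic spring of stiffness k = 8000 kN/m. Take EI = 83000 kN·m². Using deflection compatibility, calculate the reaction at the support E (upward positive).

Release the roller at E. Primary structure: cantilever fixed at D.
Free-end deflection of the primary structure under the applied loading (downward +):
  point load 101.5 at a = 1: Pa²(3L − a)/(6EI) = 135.3/EI
Tip deflection under a unit load at E: L³/(3EI) = 9/EI.
With EI = 83000 kN·m²: δ_0 = 0.001631 m and δ_{EE} = 0.000108 m/kN.
Compatibility — the spring shortens by R_E/k under the reaction it provides: δ_0 − R_E·δ_{EE} = R_E/k. With 1/k = 0.000125 m/kN, R_E = δ_0 / (δ_{EE} + 1/k) = 0.001631 / (0.000108 + 0.000125) = 6.985 kN.

R_E = 6.985 kN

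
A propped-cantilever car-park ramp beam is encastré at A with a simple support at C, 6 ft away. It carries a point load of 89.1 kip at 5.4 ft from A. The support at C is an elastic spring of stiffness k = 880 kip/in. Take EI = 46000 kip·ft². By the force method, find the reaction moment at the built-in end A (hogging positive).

M_A = 52.4 kip·ft

Choose R_C as the redundant. The primary structure is the cantilever fixed at A.
Deflection at C on the released cantilever, summing each load's contribution:
  point load 89.1 at a = 5.4: Pa²(3L − a)/(6EI) = 5456/EI
Flexibility coefficient — unit upward force at C: δ_{CC} = L³/(3EI) = 72/EI.
With EI = 46000 kip·ft²: δ_0 = 0.11861 ft and δ_{CC} = 0.001565 ft/kip.
Compatibility — the spring shortens by R_C/k under the reaction it provides: δ_0 − R_C·δ_{CC} = R_C/k. With 1/k = 1/(880×12) ft/kip = 0.000095 ft/kip, R_C = δ_0 / (δ_{CC} + 1/k) = 0.11861 / (0.001565 + 0.000095) = 71.46 kip.
Moment equilibrium about A: M_A = Σ(load moments about A) − R_C·L = 481.1 − 71.46×6 = 52.4 kip·ft.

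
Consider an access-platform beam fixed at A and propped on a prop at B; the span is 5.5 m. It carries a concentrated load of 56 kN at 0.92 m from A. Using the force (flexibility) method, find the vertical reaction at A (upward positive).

R_A = 53.78 kN

Take the reaction at B as the redundant and release it; the primary structure is a cantilever fixed at A.
Primary-structure tip deflection at B by superposition:
  point load 56 at a = 0.92: Pa²(3L − a)/(6EI) = 123.1/EI
Tip deflection under a unit load at B: L³/(3EI) = 55.46/EI.
Compatibility at B: δ_0 − R_B·δ_{BB} = 0, so R_B = 123.1/55.46 = 2.219 kN.
Vertical equilibrium: R_A = ΣP − R_B = 56 − 2.219 = 53.78 kN.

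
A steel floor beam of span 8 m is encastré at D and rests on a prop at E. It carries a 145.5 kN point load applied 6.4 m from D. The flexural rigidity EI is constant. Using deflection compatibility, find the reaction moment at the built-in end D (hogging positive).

M_D = 111.7 kN·m

Take the reaction at E as the redundant and release it; the primary structure is a cantilever fixed at D.
Deflection at E on the released cantilever, summing each load's contribution:
  point load 145.5 at a = 6.4: Pa²(3L − a)/(6EI) = 17482/EI
Flexibility coefficient — unit upward force at E: δ_{EE} = L³/(3EI) = 170.7/EI.
The prop prevents deflection at E: R_E = δ_0/δ_{EE} = 17482/170.7 = 102.4 kN.
Moment equilibrium about D: M_D = Σ(load moments about D) − R_E·L = 931.2 − 102.4×8 = 111.7 kN·m.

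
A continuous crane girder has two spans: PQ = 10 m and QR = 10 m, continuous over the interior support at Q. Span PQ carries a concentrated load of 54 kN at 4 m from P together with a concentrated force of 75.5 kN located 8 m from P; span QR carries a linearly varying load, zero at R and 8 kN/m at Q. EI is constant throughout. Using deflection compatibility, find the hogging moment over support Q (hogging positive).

M_Q = 126.4 kN·m

Insert a hinge at Q; M_Q is the redundant, and each span becomes simply supported.
Discontinuity in slope at Q on the released structure — sum the simple-span end rotations:
  span PQ: point load 54 at a = 4: Pab(L + a)/(6LEI) = 302.4/EI
  span PQ: point load 75.5 at a = 8: Pab(L + a)/(6LEI) = 362.4/EI
  span QR: triangular load, peak 8: w₀L³/(45EI) = 177.8/EI
  relative rotation θ_0 = (664.8 + 177.8)/EI = 842.6/EI
A unit hogging moment at Q produces rotation L₁/(3EI) + L₂/(3EI) = 6.667/EI.
Slope continuity at Q: θ_0 = M_Q·6.667/EI, so M_Q = 842.6/6.667 = 126.4 kN·m (hogging).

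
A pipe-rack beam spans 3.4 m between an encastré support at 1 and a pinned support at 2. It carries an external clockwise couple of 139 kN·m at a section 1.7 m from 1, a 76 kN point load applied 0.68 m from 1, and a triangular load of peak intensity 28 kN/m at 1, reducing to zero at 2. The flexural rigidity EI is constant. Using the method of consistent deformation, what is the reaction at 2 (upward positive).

Release the roller at 2. Primary structure: cantilever fixed at 1.
Primary-structure tip deflection at 2 by superposition:
  clockwise couple 139 at a = 1.7: M₀a(2L − a)/(2EI) = 602.6/EI
  point load 76 at a = 0.68: Pa²(3L − a)/(6EI) = 55.76/EI
  triangular load, peak 28 at the fixed end: w₀L⁴/(30EI) = 124.7/EI
  δ_0 = 783/EI
Flexibility coefficient — unit upward force at 2: δ_{22} = L³/(3EI) = 13.1/EI.
Compatibility at 2: δ_0 − R_2·δ_{22} = 0, so R_2 = 783/13.1 = 59.77 kN.

R_2 = 59.77 kN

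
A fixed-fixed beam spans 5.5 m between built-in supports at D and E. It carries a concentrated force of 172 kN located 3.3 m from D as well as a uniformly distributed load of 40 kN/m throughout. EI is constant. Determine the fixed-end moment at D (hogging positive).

Take the two fixed-end moments M_D, M_E as redundants; the released structure is the simple span DE.
Simple-span end rotations at D and E under the given loads:
  at D: point load 172 at a = 3.3: Pab(L + b)/(6LEI) = 291.4/EI
  at E: point load 172 at a = 3.3: Pab(L + a)/(6LEI) = 333/EI
  at D: UDL 40: wL³/(24EI) = 277.3/EI
  at E: UDL 40: wL³/(24EI) = 277.3/EI
  θ_D0 = 568.7/EI,  θ_E0 = 610.3/EI
Flexibility coefficients: a unit moment at one end gives L/(3EI) there and L/(6EI) at the far end, so f₁₁ = f₂₂ = 1.833/EI and f₁₂ = f₂₁ = 0.9167/EI.
Compatibility — zero rotation at each built-in end:
  1.833 M_D + 0.9167 M_E = 568.7
  0.9167 M_D + 1.833 M_E = 610.3
Solving the pair gives M_D = 191.6 kN·m and M_E = 237.1 kN·m (hogging).

M_D = 191.6 kN·m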